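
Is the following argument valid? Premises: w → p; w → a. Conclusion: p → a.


This is (no valid rule). There exist truth assignments where the premises are all true but the conclusion is false.

Invalid.


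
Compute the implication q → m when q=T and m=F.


Implication is false only when antecedent is true and consequent is false.
Substitute: q=T, m=F.
T → F evaluates to F.

F


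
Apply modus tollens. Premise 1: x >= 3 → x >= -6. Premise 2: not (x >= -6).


Modus tollens: from (P → Q) and ¬Q, infer ¬P.
Q = 'x >= -6' is denied; since P → Q, P must also fail.

Not (x >= 3).


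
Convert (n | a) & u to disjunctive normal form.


Step 1: Distribute ∧ over ∨: (n ∨ a) ∧ u = (n ∧ u) ∨ (a ∧ u).

(n & u) | (a & u)


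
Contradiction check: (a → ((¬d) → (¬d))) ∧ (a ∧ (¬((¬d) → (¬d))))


Truth table over {a, d}:
a | d | φ
---------
F | F | F
T | F | F
F | T | F
T | T | F
Every row is false.

Yes, it is a contradiction.


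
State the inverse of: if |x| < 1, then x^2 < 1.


The inverse of (P → Q) is (¬P → ¬Q). It is equivalent to the converse, not to the original.
Here P = '|x| < 1' and Q = 'x^2 < 1'.

If not (|x| < 1), then not (x^2 < 1).


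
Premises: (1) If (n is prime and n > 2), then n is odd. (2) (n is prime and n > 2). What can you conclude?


Modus ponens: from (P → Q) and P, infer Q.
P = '(n is prime and n > 2)' is asserted, and P → Q holds, so Q follows.

n is odd.


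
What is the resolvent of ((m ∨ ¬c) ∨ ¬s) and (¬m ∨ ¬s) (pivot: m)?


The clauses contain complementary literals m and ¬m.
Resolution eliminates this pair and disjoins the remaining literals (merging duplicates).

(¬c ∨ ¬s)


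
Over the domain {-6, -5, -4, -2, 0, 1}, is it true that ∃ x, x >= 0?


Evaluate the predicate on each element: -6:F, -5:F, -4:F, -2:F, 0:T, 1:T.
Witness x = 0 satisfies the predicate.

T


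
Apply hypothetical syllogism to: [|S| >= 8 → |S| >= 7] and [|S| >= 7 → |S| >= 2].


Hypothetical syllogism: from (P → Q) and (Q → R), infer (P → R).
Chain the two implications through the shared middle term '|S| >= 7'.

|S| >= 8 → |S| >= 2


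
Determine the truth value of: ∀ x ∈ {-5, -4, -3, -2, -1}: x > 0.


Evaluate the predicate on each element: -5:F, -4:F, -3:F, -2:F, -1:F.
Counterexample x = -5 fails the predicate.

F


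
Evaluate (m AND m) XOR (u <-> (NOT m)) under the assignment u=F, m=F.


Substitute u=F, m=F:
m AND m = F AND F = F
NOT m = T
u <-> (NOT m) = F <-> T = F
(m AND m) XOR (u <-> (NOT m)) = F XOR F = F

F


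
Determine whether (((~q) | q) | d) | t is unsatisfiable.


Truth table over {d, q, t}:
d | q | t | φ
-------------
False | False | False | True
True | False | False | True
False | True | False | True
True | True | False | True
False | False | True | True
True | False | True | True
False | True | True | True
True | True | True | True
Satisfying assignment at row 1: d=False, q=False, t=False gives True.

No, it is not a contradiction.


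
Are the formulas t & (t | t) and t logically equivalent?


Compare truth tables:
t | φ | ψ
---------
False | False | False
True | True | True
The columns φ and ψ agree on every row.

Yes, they are logically equivalent.


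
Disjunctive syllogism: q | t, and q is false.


Disjunctive syllogism: from (P ∨ Q) and ¬P, infer Q.
One disjunct, 'q', is ruled out; the other must hold.

t


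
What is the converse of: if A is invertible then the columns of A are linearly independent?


The converse of (P → Q) is (Q → P). It is not in general equivalent to the original.
Here P = 'A is invertible' and Q = 'the columns of A are linearly independent'.

If the columns of A are linearly independent, then A is invertible.


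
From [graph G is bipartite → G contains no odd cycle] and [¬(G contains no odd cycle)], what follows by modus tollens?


Modus tollens: from (P → Q) and ¬Q, infer ¬P.
Q = 'G contains no odd cycle' is denied; since P → Q, P must also fail.

Not (graph G is bipartite).


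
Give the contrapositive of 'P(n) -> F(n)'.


The contrapositive of (P → Q) is (¬Q → ¬P); it is logically equivalent to the original.
Here P = 'P(n)' and Q = 'F(n)'.

If not (F(n)), then not (P(n)).


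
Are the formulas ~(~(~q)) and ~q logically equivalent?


Compare truth tables:
q | φ | ψ
---------
False | True | True
True | False | False
The columns φ and ψ agree on every row.

Yes, they are logically equivalent.


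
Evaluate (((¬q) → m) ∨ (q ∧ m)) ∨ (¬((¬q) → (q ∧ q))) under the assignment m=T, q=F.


Substitute m=T, q=F:
¬q = T
(¬q) → m = T → T = T
q ∧ m = F ∧ T = F
((¬q) → m) ∨ (q ∧ m) = T ∨ F = T
¬q = T
q ∧ q = F ∧ F = F
(¬q) → (q ∧ q) = T → F = F
¬((¬q) → (q ∧ q)) = T
(((¬q) → m) ∨ (q ∧ m)) ∨ (¬((¬q) → (q ∧ q))) = T ∨ T = T

T


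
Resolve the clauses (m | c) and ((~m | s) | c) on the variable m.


The clauses contain complementary literals m and ~m.
Resolution eliminates this pair and disjoins the remaining literals (merging duplicates).

(c | s)


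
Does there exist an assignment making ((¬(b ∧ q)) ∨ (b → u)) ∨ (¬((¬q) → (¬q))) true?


Search for a satisfying assignment over {b, q, u}.
Try b=F, q=F, u=F: the formula evaluates to T.
A satisfying assignment exists.

Satisfiable.


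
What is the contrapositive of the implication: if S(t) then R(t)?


The contrapositive of (P → Q) is (¬Q → ¬P); it is logically equivalent to the original.
Here P = 'S(t)' and Q = 'R(t)'.

If not (R(t)), then not (S(t)).


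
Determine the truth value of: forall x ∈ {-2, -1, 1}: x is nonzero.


Evaluate the predicate on each element: -2:True, -1:True, 1:True.
Every element satisfies the predicate.

True


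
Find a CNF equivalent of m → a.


Step 1: Rewrite m → a as ¬m ∨ a.

(¬m) ∨ a


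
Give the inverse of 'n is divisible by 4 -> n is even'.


The inverse of (P → Q) is (¬P → ¬Q). It is equivalent to the converse, not to the original.
Here P = 'n is divisible by 4' and Q = 'n is even'.

If not (n is divisible by 4), then not (n is even).


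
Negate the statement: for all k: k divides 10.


¬(for all x: φ) = there exists x: ¬φ, and ¬(there exists x: φ) = for all x: ¬φ.
Apply to the universal statement.

there exists k: NOT(k divides 10)


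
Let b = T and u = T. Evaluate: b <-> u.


Biconditional is true when both operands have the same truth value.
Substitute: b=T, u=T.
T <-> T evaluates to T.

T


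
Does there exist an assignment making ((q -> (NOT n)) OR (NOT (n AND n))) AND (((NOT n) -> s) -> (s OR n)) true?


Search for a satisfying assignment over {n, q, s}.
Try n=F, q=F, s=F: the formula evaluates to T.
A satisfying assignment exists.

Satisfiable.


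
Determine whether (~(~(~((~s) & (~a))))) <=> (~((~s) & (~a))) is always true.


Build the truth table over {a, s}:
a | s | φ
---------
False | False | True
True | False | True
False | True | True
True | True | True
Every row evaluates to true.

Yes, it is a tautology.


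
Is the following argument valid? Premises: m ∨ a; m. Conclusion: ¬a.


This is affirming a disjunct (fallacy). There exist truth assignments where the premises are all true but the conclusion is false.

Invalid.


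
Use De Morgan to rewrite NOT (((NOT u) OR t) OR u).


De Morgan: the negation of a disjunction is the conjunction of the negations.
Distribute NOT across OR, flipping it to AND, and negate each literal.

(u AND (NOT t)) AND (NOT u)


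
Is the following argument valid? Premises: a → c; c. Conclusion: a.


This is affirming the consequent (fallacy). There exist truth assignments where the premises are all true but the conclusion is false.

Invalid.


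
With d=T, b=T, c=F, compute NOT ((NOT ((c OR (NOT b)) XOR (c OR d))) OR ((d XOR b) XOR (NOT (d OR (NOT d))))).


Substitute d=T, b=T, c=F:
… (earlier sub-steps elided)
c OR d = F OR T = T
(c OR (NOT b)) XOR (c OR d) = F XOR T = T
NOT ((c OR (NOT b)) XOR (c OR d)) = F
d XOR b = T XOR T = F
NOT d = F
d OR (NOT d) = T OR F = T
NOT (d OR (NOT d)) = F
(d XOR b) XOR (NOT (d OR (NOT d))) = F XOR F = F
(NOT ((c OR (NOT b)) XOR (c OR d))) OR ((d XOR b) XOR (NOT (d OR (NOT d)))) = F OR F = F
NOT ((NOT ((c OR (NOT b)) XOR (c OR d))) OR ((d XOR b) XOR (NOT (d OR (NOT d))))) = T

T


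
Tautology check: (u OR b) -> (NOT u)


Build the truth table over {b, u}:
b | u | φ
---------
F | F | T
T | F | T
F | T | F
T | T | F
Counterexample at row 3: with b=F, u=T, the formula is F.

No, it is not a tautology.


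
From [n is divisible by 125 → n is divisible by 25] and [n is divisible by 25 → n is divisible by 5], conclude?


Hypothetical syllogism: from (P → Q) and (Q → R), infer (P → R).
Chain the two implications through the shared middle term 'n is divisible by 25'.

n is divisible by 125 → n is divisible by 5


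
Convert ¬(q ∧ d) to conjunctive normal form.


Step 1: Apply De Morgan: ¬(q ∧ d) = ¬q ∨ ¬d.

(¬q) ∨ (¬d)


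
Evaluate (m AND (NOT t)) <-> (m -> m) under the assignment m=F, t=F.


Substitute m=F, t=F:
NOT t = T
m AND (NOT t) = F AND T = F
m -> m = F -> F = T
(m AND (NOT t)) <-> (m -> m) = F <-> T = F

F


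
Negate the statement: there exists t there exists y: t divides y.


Negation flips each quantifier (∀↔∃) and negates the inner predicate.
¬(there exists t there exists y: φ) = for all t for all y: ¬φ.

for all t for all y: NOT(t divides y)


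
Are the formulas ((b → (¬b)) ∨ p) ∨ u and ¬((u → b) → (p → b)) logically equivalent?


Compare truth tables:
b | p | u | φ | ψ
-----------------
F | F | F | T | F
T | F | F | F | F
F | T | F | T | T
T | T | F | T | F
F | F | T | T | F
T | F | T | T | F
F | T | T | T | F
T | T | T | T | F
They differ at row 1 (b=F, p=F, u=F): φ=T but ψ=F.

No, they are not logically equivalent.


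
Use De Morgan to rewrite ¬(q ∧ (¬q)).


De Morgan: the negation of a conjunction is the disjunction of the negations.
Distribute ¬ across ∧, flipping it to ∨, and negate each literal.

(¬q) ∨ q


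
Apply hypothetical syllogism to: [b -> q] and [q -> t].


Hypothetical syllogism: from (P → Q) and (Q → R), infer (P → R).
Chain the two implications through the shared middle term 'q'.

b -> t


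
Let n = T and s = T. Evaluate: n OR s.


Disjunction is false only when both operands are false.
Substitute: n=T, s=T.
T OR T evaluates to T.

T


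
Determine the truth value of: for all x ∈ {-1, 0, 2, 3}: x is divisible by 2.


Evaluate the predicate on each element: -1:F, 0:T, 2:T, 3:F.
Counterexample x = -1 fails the predicate.

F


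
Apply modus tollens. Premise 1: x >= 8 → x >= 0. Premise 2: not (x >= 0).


Modus tollens: from (P → Q) and ¬Q, infer ¬P.
Q = 'x >= 0' is denied; since P → Q, P must also fail.

Not (x >= 8).


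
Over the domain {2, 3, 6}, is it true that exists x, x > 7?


Evaluate the predicate on each element: 2:False, 3:False, 6:False.
No element satisfies the predicate.

False


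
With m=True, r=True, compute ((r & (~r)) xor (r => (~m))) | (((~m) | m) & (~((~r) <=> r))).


Substitute m=True, r=True:
… (earlier sub-steps elided)
~m = False
r => (~m) = True => False = False
(r & (~r)) xor (r => (~m)) = False xor False = False
~m = False
(~m) | m = False | True = True
~r = False
(~r) <=> r = False <=> True = False
~((~r) <=> r) = True
((~m) | m) & (~((~r) <=> r)) = True & True = True
((r & (~r)) xor (r => (~m))) | (((~m) | m) & (~((~r) <=> r))) = False | True = True

True


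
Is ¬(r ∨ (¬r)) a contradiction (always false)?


Truth table over {r}:
r | φ
-----
F | F
T | F
Every row is false.

Yes, it is a contradiction.


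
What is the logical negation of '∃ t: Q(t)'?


¬(∀ x: φ) = ∃ x: ¬φ, and ¬(∃ x: φ) = ∀ x: ¬φ.
Apply to the existential statement.

∀ t: ¬(Q(t))


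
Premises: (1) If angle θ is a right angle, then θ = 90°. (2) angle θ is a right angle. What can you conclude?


Modus ponens: from (P → Q) and P, infer Q.
P = 'angle θ is a right angle' is asserted, and P → Q holds, so Q follows.

θ = 90°.


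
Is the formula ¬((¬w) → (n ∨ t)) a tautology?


Build the truth table over {n, t, w}:
n | t | w | φ
-------------
F | F | F | T
T | F | F | F
F | T | F | F
T | T | F | F
F | F | T | F
T | F | T | F
F | T | T | F
T | T | T | F
Counterexample at row 2: with n=T, t=F, w=F, the formula is F.

No, it is not a tautology.


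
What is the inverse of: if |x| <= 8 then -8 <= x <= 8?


The inverse of (P → Q) is (¬P → ¬Q). It is equivalent to the converse, not to the original.
Here P = '|x| <= 8' and Q = '-8 <= x <= 8'.

If not (|x| <= 8), then not (-8 <= x <= 8).


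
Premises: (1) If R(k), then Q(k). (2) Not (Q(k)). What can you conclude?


Modus tollens: from (P → Q) and ¬Q, infer ¬P.
Q = 'Q(k)' is denied; since P → Q, P must also fail.

Not (R(k)).


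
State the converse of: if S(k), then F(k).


The converse of (P → Q) is (Q → P). It is not in general equivalent to the original.
Here P = 'S(k)' and Q = 'F(k)'.

If F(k), then S(k).


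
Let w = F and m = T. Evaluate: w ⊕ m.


Exclusive or is true when exactly one operand is true.
Substitute: w=F, m=T.
F ⊕ T evaluates to T.

T


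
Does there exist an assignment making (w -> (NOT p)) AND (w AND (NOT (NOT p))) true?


Check all 4 assignments over {p, w}:
p | w | φ
---------
F | F | F
T | F | F
F | T | F
T | T | F
No assignment makes the formula true.

Unsatisfiable.


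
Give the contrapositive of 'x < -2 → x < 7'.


The contrapositive of (P → Q) is (¬Q → ¬P); it is logically equivalent to the original.
Here P = 'x < -2' and Q = 'x < 7'.

If not (x < 7), then not (x < -2).


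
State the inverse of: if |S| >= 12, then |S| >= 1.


The inverse of (P → Q) is (¬P → ¬Q). It is equivalent to the converse, not to the original.
Here P = '|S| >= 12' and Q = '|S| >= 1'.

If not (|S| >= 12), then not (|S| >= 1).


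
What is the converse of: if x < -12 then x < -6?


The converse of (P → Q) is (Q → P). It is not in general equivalent to the original.
Here P = 'x < -12' and Q = 'x < -6'.

If x < -6, then x < -12.


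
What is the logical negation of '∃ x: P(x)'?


¬(∀ x: φ) = ∃ x: ¬φ, and ¬(∃ x: φ) = ∀ x: ¬φ.
Apply to the existential statement.

∀ x: ¬(P(x))


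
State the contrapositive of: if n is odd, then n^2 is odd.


The contrapositive of (P → Q) is (¬Q → ¬P); it is logically equivalent to the original.
Here P = 'n is odd' and Q = 'n^2 is odd'.

If not (n^2 is odd), then not (n is odd).


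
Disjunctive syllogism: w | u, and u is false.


Disjunctive syllogism: from (P ∨ Q) and ¬P, infer Q.
One disjunct, 'u', is ruled out; the other must hold.

w


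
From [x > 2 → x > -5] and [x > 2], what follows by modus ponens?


Modus ponens: from (P → Q) and P, infer Q.
P = 'x > 2' is asserted, and P → Q holds, so Q follows.

x > -5.


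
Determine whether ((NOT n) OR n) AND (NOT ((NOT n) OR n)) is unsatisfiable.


Truth table over {n}:
n | φ
-----
F | F
T | F
Every row is false.

Yes, it is a contradiction.


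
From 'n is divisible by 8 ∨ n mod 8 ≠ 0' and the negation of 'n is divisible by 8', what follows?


Disjunctive syllogism: from (P ∨ Q) and ¬P, infer Q.
One disjunct, 'n is divisible by 8', is ruled out; the other must hold.

n mod 8 ≠ 0


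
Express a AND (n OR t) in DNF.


Step 1: Distribute ∧ over ∨: a ∧ (n ∨ t) = (a ∧ n) ∨ (a ∧ t).

(a AND n) OR (a AND t)


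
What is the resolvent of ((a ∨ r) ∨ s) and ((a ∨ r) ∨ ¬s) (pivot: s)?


The clauses contain complementary literals s and ¬s.
Resolution eliminates this pair and disjoins the remaining literals (merging duplicates).

(a ∨ r)


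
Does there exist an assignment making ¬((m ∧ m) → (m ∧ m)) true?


Check all 2 assignments over {m}:
m | φ
-----
F | F
T | F
No assignment makes the formula true.

Unsatisfiable.


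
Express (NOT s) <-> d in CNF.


Step 1: Rewrite (¬s) ↔ d as ((¬s) → d) ∧ (d → (¬s)).
Step 2: Rewrite each implication as a disjunction.
Step 3: Eliminate any double negations (¬¬X = X).

(s OR d) AND ((NOT d) OR (NOT s))


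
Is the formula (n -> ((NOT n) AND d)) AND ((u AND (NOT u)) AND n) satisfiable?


Check all 8 assignments over {d, n, u}:
d | n | u | φ
-------------
F | F | F | F
T | F | F | F
F | T | F | F
T | T | F | F
F | F | T | F
T | F | T | F
F | T | T | F
T | T | T | F
No assignment makes the formula true.

Unsatisfiable.


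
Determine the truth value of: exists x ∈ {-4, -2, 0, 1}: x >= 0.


Evaluate the predicate on each element: -4:False, -2:False, 0:True, 1:True.
Witness x = 0 satisfies the predicate.

True


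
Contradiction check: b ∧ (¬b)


Truth table over {b}:
b | φ
-----
F | F
T | F
Every row is false.

Yes, it is a contradiction.


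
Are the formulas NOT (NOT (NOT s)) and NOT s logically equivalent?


Compare truth tables:
s | φ | ψ
---------
F | T | T
T | F | F
The columns φ and ψ agree on every row.

Yes, they are logically equivalent.


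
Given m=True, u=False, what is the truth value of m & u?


Conjunction is true only when both operands are true.
Substitute: m=True, u=False.
True & False evaluates to False.

False


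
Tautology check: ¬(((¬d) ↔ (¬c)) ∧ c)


Build the truth table over {c, d}:
c | d | φ
---------
F | F | T
T | F | T
F | T | T
T | T | F
Counterexample at row 4: with c=T, d=T, the formula is F.

No, it is not a tautology.


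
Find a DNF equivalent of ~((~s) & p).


Step 1: Apply De Morgan: ¬((¬s) ∧ p) = ¬(¬s) ∨ ¬p.
Step 2: Eliminate any double negations (¬¬X = X).

s | (~p)


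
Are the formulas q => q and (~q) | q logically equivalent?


Compare truth tables:
q | φ | ψ
---------
False | True | True
True | True | True
The columns φ and ψ agree on every row.

Yes, they are logically equivalent.


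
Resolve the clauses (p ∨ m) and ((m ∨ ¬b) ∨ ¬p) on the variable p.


The clauses contain complementary literals p and ¬p.
Resolution eliminates this pair and disjoins the remaining literals (merging duplicates).

(m ∨ ¬b)


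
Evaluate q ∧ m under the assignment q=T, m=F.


Substitute q=T, m=F:
q ∧ m = T ∧ F = F

F


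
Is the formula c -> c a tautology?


Build the truth table over {c}:
c | φ
-----
F | T
T | T
Every row evaluates to true.

Yes, it is a tautology.


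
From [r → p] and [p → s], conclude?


Hypothetical syllogism: from (P → Q) and (Q → R), infer (P → R).
Chain the two implications through the shared middle term 'p'.

r → s


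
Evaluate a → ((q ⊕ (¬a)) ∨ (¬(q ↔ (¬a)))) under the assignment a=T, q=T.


Substitute a=T, q=T:
¬a = F
q ⊕ (¬a) = T ⊕ F = T
¬a = F
q ↔ (¬a) = T ↔ F = F
¬(q ↔ (¬a)) = T
(q ⊕ (¬a)) ∨ (¬(q ↔ (¬a))) = T ∨ T = T
a → ((q ⊕ (¬a)) ∨ (¬(q ↔ (¬a)))) = T → T = T

T


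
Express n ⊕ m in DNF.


Step 1: n ⊕ m is true exactly when they disagree: (n ∧ ¬m) ∨ (¬n ∧ m).

(n ∧ (¬m)) ∨ ((¬n) ∧ m)


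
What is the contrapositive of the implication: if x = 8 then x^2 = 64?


The contrapositive of (P → Q) is (¬Q → ¬P); it is logically equivalent to the original.
Here P = 'x = 8' and Q = 'x^2 = 64'.

If not (x^2 = 64), then not (x = 8).


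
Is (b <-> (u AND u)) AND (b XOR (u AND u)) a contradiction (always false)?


Truth table over {b, u}:
b | u | φ
---------
F | F | F
T | F | F
F | T | F
T | T | F
Every row is false.

Yes, it is a contradiction.


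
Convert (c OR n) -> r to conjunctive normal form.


Step 1: Rewrite as ¬(c ∨ n) ∨ r = (¬c ∧ ¬n) ∨ r.
Step 2: Distribute ∨ over ∧.

((NOT c) OR r) AND ((NOT n) OR r)


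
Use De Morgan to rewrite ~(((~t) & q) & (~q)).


De Morgan: the negation of a conjunction is the disjunction of the negations.
Distribute ~ across &, flipping it to |, and negate each literal.

(t | (~q)) | q


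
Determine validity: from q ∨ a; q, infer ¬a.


This is affirming a disjunct (fallacy). There exist truth assignments where the premises are all true but the conclusion is false.

Invalid.


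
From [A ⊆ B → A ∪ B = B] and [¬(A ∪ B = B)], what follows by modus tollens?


Modus tollens: from (P → Q) and ¬Q, infer ¬P.
Q = 'A ∪ B = B' is denied; since P → Q, P must also fail.

Not (A ⊆ B).


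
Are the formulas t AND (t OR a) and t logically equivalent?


Compare truth tables:
a | t | φ | ψ
-------------
F | F | F | F
T | F | F | F
F | T | T | T
T | T | T | T
The columns φ and ψ agree on every row.

Yes, they are logically equivalent.


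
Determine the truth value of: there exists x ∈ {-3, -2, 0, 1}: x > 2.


Evaluate the predicate on each element: -3:F, -2:F, 0:F, 1:F.
No element satisfies the predicate.

F


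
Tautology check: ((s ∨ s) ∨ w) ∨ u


Build the truth table over {s, u, w}:
s | u | w | φ
-------------
F | F | F | F
T | F | F | T
F | T | F | T
T | T | F | T
F | F | T | T
T | F | T | T
F | T | T | T
T | T | T | T
Counterexample at row 1: with s=F, u=F, w=F, the formula is F.

No, it is not a tautology.


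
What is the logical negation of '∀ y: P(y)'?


¬(∀ x: φ) = ∃ x: ¬φ, and ¬(∃ x: φ) = ∀ x: ¬φ.
Apply to the universal statement.

∃ y: ¬(P(y))


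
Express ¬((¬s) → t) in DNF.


Step 1: Rewrite implication then negate: ¬(¬(¬s) ∨ t) = (¬s) ∧ ¬t.

(¬s) ∧ (¬t)


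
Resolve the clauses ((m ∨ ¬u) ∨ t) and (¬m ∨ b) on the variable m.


The clauses contain complementary literals m and ¬m.
Resolution eliminates this pair and disjoins the remaining literals (merging duplicates).

((¬u ∨ t) ∨ b)


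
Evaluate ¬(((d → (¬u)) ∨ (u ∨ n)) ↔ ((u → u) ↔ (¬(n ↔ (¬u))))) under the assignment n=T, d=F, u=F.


Substitute n=T, d=F, u=F:
… (earlier sub-steps elided)
d → (¬u) = F → T = T
u ∨ n = F ∨ T = T
(d → (¬u)) ∨ (u ∨ n) = T ∨ T = T
u → u = F → F = T
¬u = T
n ↔ (¬u) = T ↔ T = T
¬(n ↔ (¬u)) = F
(u → u) ↔ (¬(n ↔ (¬u))) = T ↔ F = F
((d → (¬u)) ∨ (u ∨ n)) ↔ ((u → u) ↔ (¬(n ↔ (¬u)))) = T ↔ F = F
¬(((d → (¬u)) ∨ (u ∨ n)) ↔ ((u → u) ↔ (¬(n ↔ (¬u))))) = T

T


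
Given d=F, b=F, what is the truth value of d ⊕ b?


Exclusive or is true when exactly one operand is true.
Substitute: d=F, b=F.
F ⊕ F evaluates to F.

F


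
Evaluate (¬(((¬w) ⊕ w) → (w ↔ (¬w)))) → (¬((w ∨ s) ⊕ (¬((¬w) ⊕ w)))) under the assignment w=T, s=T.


Substitute w=T, s=T:
… (earlier sub-steps elided)
w ↔ (¬w) = T ↔ F = F
((¬w) ⊕ w) → (w ↔ (¬w)) = T → F = F
¬(((¬w) ⊕ w) → (w ↔ (¬w))) = T
w ∨ s = T ∨ T = T
¬w = F
(¬w) ⊕ w = F ⊕ T = T
¬((¬w) ⊕ w) = F
(w ∨ s) ⊕ (¬((¬w) ⊕ w)) = T ⊕ F = T
¬((w ∨ s) ⊕ (¬((¬w) ⊕ w))) = F
(¬(((¬w) ⊕ w) → (w ↔ (¬w)))) → (¬((w ∨ s) ⊕ (¬((¬w) ⊕ w)))) = T → F = F

F


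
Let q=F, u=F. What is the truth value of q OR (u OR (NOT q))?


Substitute q=F, u=F:
NOT q = T
u OR (NOT q) = F OR T = T
q OR (u OR (NOT q)) = F OR T = T

T


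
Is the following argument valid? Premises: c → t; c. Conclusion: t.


This matches the form of modus ponens: the conclusion follows in every model of the premises.

Valid.


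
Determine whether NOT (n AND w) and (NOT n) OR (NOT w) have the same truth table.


Compare truth tables:
n | w | φ | ψ
-------------
F | F | T | T
T | F | T | T
F | T | T | T
T | T | F | F
The columns φ and ψ agree on every row.

Yes, they are logically equivalent.


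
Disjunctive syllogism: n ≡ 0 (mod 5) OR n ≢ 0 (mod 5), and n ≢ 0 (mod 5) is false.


Disjunctive syllogism: from (P ∨ Q) and ¬P, infer Q.
One disjunct, 'n ≢ 0 (mod 5)', is ruled out; the other must hold.

n ≡ 0 (mod 5)


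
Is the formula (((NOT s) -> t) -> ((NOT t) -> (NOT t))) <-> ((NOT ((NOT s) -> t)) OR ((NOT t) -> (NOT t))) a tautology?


Build the truth table over {s, t}:
s | t | φ
---------
F | F | T
T | F | T
F | T | T
T | T | T
Every row evaluates to true.

Yes, it is a tautology.


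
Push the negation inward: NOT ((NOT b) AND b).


De Morgan: the negation of a conjunction is the disjunction of the negations.
Distribute NOT across AND, flipping it to OR, and negate each literal.

b OR (NOT b)


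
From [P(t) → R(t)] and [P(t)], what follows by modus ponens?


Modus ponens: from (P → Q) and P, infer Q.
P = 'P(t)' is asserted, and P → Q holds, so Q follows.

R(t).


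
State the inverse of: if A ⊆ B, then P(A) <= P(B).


The inverse of (P → Q) is (¬P → ¬Q). It is equivalent to the converse, not to the original.
Here P = 'A ⊆ B' and Q = 'P(A) <= P(B)'.

If not (A ⊆ B), then not (P(A) <= P(B)).


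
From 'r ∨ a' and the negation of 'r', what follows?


Disjunctive syllogism: from (P ∨ Q) and ¬P, infer Q.
One disjunct, 'r', is ruled out; the other must hold.

a


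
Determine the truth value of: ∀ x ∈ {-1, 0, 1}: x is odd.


Evaluate the predicate on each element: -1:T, 0:F, 1:T.
Counterexample x = 0 fails the predicate.

F


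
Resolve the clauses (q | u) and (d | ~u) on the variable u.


The clauses contain complementary literals u and ~u.
Resolution eliminates this pair and disjoins the remaining literals (merging duplicates).

(q | d)


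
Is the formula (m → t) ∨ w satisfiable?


Search for a satisfying assignment over {m, t, w}.
Try m=F, t=F, w=F: the formula evaluates to T.
A satisfying assignment exists.

Satisfiable.


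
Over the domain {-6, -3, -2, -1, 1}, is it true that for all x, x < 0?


Evaluate the predicate on each element: -6:T, -3:T, -2:T, -1:T, 1:F.
Counterexample x = 1 fails the predicate.

F


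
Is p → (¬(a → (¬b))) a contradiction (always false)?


Truth table over {a, b, p}:
a | b | p | φ
-------------
F | F | F | T
T | F | F | T
F | T | F | T
T | T | F | T
F | F | T | F
T | F | T | F
F | T | T | F
T | T | T | T
Satisfying assignment at row 1: a=F, b=F, p=F gives T.

No, it is not a contradiction.


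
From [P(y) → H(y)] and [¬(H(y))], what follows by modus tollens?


Modus tollens: from (P → Q) and ¬Q, infer ¬P.
Q = 'H(y)' is denied; since P → Q, P must also fail.

Not (P(y)).


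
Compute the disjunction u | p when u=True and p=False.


Disjunction is false only when both operands are false.
Substitute: u=True, p=False.
True | False evaluates to True.

True


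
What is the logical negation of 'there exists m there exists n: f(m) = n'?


Negation flips each quantifier (∀↔∃) and negates the inner predicate.
¬(there exists m there exists n: φ) = for all m for all n: ¬φ.

for all m for all n: NOT(f(m) = n)


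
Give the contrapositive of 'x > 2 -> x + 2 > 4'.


The contrapositive of (P → Q) is (¬Q → ¬P); it is logically equivalent to the original.
Here P = 'x > 2' and Q = 'x + 2 > 4'.

If not (x + 2 > 4), then not (x > 2).


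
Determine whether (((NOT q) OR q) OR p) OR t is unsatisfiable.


Truth table over {p, q, t}:
p | q | t | φ
-------------
F | F | F | T
T | F | F | T
F | T | F | T
T | T | F | T
F | F | T | T
T | F | T | T
F | T | T | T
T | T | T | T
Satisfying assignment at row 1: p=F, q=F, t=F gives T.

No, it is not a contradiction.


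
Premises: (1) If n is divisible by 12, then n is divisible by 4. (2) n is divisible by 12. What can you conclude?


Modus ponens: from (P → Q) and P, infer Q.
P = 'n is divisible by 12' is asserted, and P → Q holds, so Q follows.

n is divisible by 4.


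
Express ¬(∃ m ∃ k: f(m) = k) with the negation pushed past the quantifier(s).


Negation flips each quantifier (∀↔∃) and negates the inner predicate.
¬(∃ m ∃ k: φ) = ∀ m ∀ k: ¬φ.

∀ m ∀ k: ¬(f(m) = k)


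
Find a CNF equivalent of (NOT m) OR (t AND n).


Step 1: Distribute ∨ over ∧: (¬m) ∨ (t ∧ n) = ((¬m) ∨ t) ∧ ((¬m) ∨ n).

((NOT m) OR t) AND ((NOT m) OR n)


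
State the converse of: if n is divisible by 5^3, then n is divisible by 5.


The converse of (P → Q) is (Q → P). It is not in general equivalent to the original.
Here P = 'n is divisible by 5^3' and Q = 'n is divisible by 5'.

If n is divisible by 5, then n is divisible by 5^3.


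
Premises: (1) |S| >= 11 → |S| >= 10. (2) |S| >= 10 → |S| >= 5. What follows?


Hypothetical syllogism: from (P → Q) and (Q → R), infer (P → R).
Chain the two implications through the shared middle term '|S| >= 10'.

|S| >= 11 → |S| >= 5


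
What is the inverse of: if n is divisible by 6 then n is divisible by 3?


The inverse of (P → Q) is (¬P → ¬Q). It is equivalent to the converse, not to the original.
Here P = 'n is divisible by 6' and Q = 'n is divisible by 3'.

If not (n is divisible by 6), then not (n is divisible by 3).


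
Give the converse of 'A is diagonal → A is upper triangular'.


The converse of (P → Q) is (Q → P). It is not in general equivalent to the original.
Here P = 'A is diagonal' and Q = 'A is upper triangular'.

If A is upper triangular, then A is diagonal.


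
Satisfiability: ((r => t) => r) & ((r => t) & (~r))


Check all 4 assignments over {r, t}:
r | t | φ
---------
False | False | False
True | False | False
False | True | False
True | True | False
No assignment makes the formula true.

Unsatisfiable.


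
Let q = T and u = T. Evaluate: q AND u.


Conjunction is true only when both operands are true.
Substitute: q=T, u=T.
T AND T evaluates to T.

T


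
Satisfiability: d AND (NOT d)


Check all 2 assignments over {d}:
d | φ
-----
F | F
T | F
No assignment makes the formula true.

Unsatisfiable.


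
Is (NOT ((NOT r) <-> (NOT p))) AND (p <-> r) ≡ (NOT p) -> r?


Compare truth tables:
p | r | φ | ψ
-------------
F | F | F | F
T | F | F | T
F | T | F | T
T | T | F | T
They differ at row 2 (p=T, r=F): φ=F but ψ=T.

No, they are not logically equivalent.


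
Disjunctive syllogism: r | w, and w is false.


Disjunctive syllogism: from (P ∨ Q) and ¬P, infer Q.
One disjunct, 'w', is ruled out; the other must hold.

r


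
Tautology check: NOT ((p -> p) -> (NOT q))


Build the truth table over {p, q}:
p | q | φ
---------
F | F | F
T | F | F
F | T | T
T | T | T
Counterexample at row 1: with p=F, q=F, the formula is F.

No, it is not a tautology.


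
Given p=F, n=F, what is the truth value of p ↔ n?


Biconditional is true when both operands have the same truth value.
Substitute: p=F, n=F.
F ↔ F evaluates to T.

T


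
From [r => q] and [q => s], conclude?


Hypothetical syllogism: from (P → Q) and (Q → R), infer (P → R).
Chain the two implications through the shared middle term 'q'.

r => s


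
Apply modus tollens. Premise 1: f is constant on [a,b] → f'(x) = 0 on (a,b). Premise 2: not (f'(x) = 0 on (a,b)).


Modus tollens: from (P → Q) and ¬Q, infer ¬P.
Q = 'f'(x) = 0 on (a,b)' is denied; since P → Q, P must also fail.

Not (f is constant on [a,b]).


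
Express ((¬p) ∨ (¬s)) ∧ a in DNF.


Step 1: Distribute ∧ over ∨: ((¬p) ∨ (¬s)) ∧ a = ((¬p) ∧ a) ∨ ((¬s) ∧ a).

((¬p) ∧ a) ∨ ((¬s) ∧ a)


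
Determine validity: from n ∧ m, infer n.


This matches the form of conjunction elimination: the conclusion follows in every model of the premises.

Valid.


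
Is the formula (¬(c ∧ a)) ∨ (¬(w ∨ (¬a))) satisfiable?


Search for a satisfying assignment over {a, c, w}.
Try a=F, c=F, w=F: the formula evaluates to T.
A satisfying assignment exists.

Satisfiable.


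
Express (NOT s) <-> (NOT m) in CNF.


Step 1: Rewrite (¬s) ↔ (¬m) as ((¬s) → (¬m)) ∧ ((¬m) → (¬s)).
Step 2: Rewrite each implication as a disjunction.
Step 3: Eliminate any double negations (¬¬X = X).

(s OR (NOT m)) AND (m OR (NOT s))


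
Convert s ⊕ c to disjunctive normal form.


Step 1: s ⊕ c is true exactly when they disagree: (s ∧ ¬c) ∨ (¬s ∧ c).

(s ∧ (¬c)) ∨ ((¬s) ∧ c)


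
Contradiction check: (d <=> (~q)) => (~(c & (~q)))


Truth table over {c, d, q}:
c | d | q | φ
-------------
False | False | False | True
True | False | False | True
False | True | False | True
True | True | False | False
False | False | True | True
True | False | True | True
False | True | True | True
True | True | True | True
Satisfying assignment at row 1: c=False, d=False, q=False gives True.

No, it is not a contradiction.


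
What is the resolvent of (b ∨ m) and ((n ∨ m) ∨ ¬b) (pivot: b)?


The clauses contain complementary literals b and ¬b.
Resolution eliminates this pair and disjoins the remaining literals (merging duplicates).

(m ∨ n)


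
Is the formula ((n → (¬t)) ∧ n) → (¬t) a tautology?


Build the truth table over {n, t}:
n | t | φ
---------
F | F | T
T | F | T
F | T | T
T | T | T
Every row evaluates to true.

Yes, it is a tautology.


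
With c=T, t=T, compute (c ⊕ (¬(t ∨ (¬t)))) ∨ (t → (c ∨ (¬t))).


Substitute c=T, t=T:
¬t = F
t ∨ (¬t) = T ∨ F = T
¬(t ∨ (¬t)) = F
c ⊕ (¬(t ∨ (¬t))) = T ⊕ F = T
¬t = F
c ∨ (¬t) = T ∨ F = T
t → (c ∨ (¬t)) = T → T = T
(c ⊕ (¬(t ∨ (¬t)))) ∨ (t → (c ∨ (¬t))) = T ∨ T = T

T


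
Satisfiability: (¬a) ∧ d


Search for a satisfying assignment over {a, d}.
Try a=F, d=T: the formula evaluates to T.
A satisfying assignment exists.

Satisfiable.


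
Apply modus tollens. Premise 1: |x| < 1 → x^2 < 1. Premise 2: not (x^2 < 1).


Modus tollens: from (P → Q) and ¬Q, infer ¬P.
Q = 'x^2 < 1' is denied; since P → Q, P must also fail.

Not (|x| < 1).


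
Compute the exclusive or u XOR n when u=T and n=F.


Exclusive or is true when exactly one operand is true.
Substitute: u=T, n=F.
T XOR F evaluates to T.

T


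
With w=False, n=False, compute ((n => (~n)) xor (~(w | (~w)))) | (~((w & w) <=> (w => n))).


Substitute w=False, n=False:
… (earlier sub-steps elided)
n => (~n) = False => True = True
~w = True
w | (~w) = False | True = True
~(w | (~w)) = False
(n => (~n)) xor (~(w | (~w))) = True xor False = True
w & w = False & False = False
w => n = False => False = True
(w & w) <=> (w => n) = False <=> True = False
~((w & w) <=> (w => n)) = True
((n => (~n)) xor (~(w | (~w)))) | (~((w & w) <=> (w => n))) = True | True = True

True


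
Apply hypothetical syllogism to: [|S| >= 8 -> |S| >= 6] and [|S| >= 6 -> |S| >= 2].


Hypothetical syllogism: from (P → Q) and (Q → R), infer (P → R).
Chain the two implications through the shared middle term '|S| >= 6'.

|S| >= 8 -> |S| >= 2


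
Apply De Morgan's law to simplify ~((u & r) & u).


De Morgan: the negation of a conjunction is the disjunction of the negations.
Distribute ~ across &, flipping it to |, and negate each literal.

((~u) | (~r)) | (~u)


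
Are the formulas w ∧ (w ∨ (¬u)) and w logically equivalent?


Compare truth tables:
u | w | φ | ψ
-------------
F | F | F | F
T | F | F | F
F | T | T | T
T | T | T | T
The columns φ and ψ agree on every row.

Yes, they are logically equivalent.


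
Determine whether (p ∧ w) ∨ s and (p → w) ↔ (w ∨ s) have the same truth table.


Compare truth tables:
p | s | w | φ | ψ
-----------------
F | F | F | F | F
T | F | F | F | T
F | T | F | T | T
T | T | F | T | F
F | F | T | F | T
T | F | T | T | T
F | T | T | T | T
T | T | T | T | T
They differ at row 2 (p=T, s=F, w=F): φ=F but ψ=T.

No, they are not logically equivalent.


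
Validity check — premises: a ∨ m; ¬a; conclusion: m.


This matches the form of disjunctive syllogism: the conclusion follows in every model of the premises.

Valid.


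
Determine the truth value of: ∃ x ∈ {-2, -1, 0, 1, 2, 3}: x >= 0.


Evaluate the predicate on each element: -2:F, -1:F, 0:T, 1:T, 2:T, 3:T.
Witness x = 0 satisfies the predicate.

T


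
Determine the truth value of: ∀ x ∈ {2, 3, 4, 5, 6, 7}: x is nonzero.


Evaluate the predicate on each element: 2:T, 3:T, 4:T, 5:T, 6:T, 7:T.
Every element satisfies the predicate.

T


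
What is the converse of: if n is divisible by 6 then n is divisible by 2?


The converse of (P → Q) is (Q → P). It is not in general equivalent to the original.
Here P = 'n is divisible by 6' and Q = 'n is divisible by 2'.

If n is divisible by 2, then n is divisible by 6.


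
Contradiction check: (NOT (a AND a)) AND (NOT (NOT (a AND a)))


Truth table over {a}:
a | φ
-----
F | F
T | F
Every row is false.

Yes, it is a contradiction.


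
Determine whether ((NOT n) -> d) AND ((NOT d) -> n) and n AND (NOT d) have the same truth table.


Compare truth tables:
d | n | φ | ψ
-------------
F | F | F | F
T | F | T | F
F | T | T | T
T | T | T | F
They differ at row 2 (d=T, n=F): φ=T but ψ=F.

No, they are not logically equivalent.


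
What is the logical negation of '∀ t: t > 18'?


¬(∀ x: φ) = ∃ x: ¬φ, and ¬(∃ x: φ) = ∀ x: ¬φ.
Apply to the universal statement.

∃ t: ¬(t > 18)


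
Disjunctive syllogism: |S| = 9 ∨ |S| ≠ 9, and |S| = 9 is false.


Disjunctive syllogism: from (P ∨ Q) and ¬P, infer Q.
One disjunct, '|S| = 9', is ruled out; the other must hold.

|S| ≠ 9


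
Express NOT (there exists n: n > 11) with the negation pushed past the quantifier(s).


¬(for all x: φ) = there exists x: ¬φ, and ¬(there exists x: φ) = for all x: ¬φ.
Apply to the existential statement.

for all n: NOT(n > 11)


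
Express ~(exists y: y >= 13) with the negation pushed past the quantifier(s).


¬(forall x: φ) = exists x: ¬φ, and ¬(exists x: φ) = forall x: ¬φ.
Apply to the existential statement.

forall y: ~(y >= 13)


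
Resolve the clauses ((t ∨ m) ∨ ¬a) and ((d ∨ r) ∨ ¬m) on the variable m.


The clauses contain complementary literals m and ¬m.
Resolution eliminates this pair and disjoins the remaining literals (merging duplicates).

(((t ∨ ¬a) ∨ d) ∨ r)


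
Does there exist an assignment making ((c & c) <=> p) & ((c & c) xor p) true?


Check all 4 assignments over {c, p}:
c | p | φ
---------
False | False | False
True | False | False
False | True | False
True | True | False
No assignment makes the formula true.

Unsatisfiable.


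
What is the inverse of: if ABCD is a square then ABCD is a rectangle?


The inverse of (P → Q) is (¬P → ¬Q). It is equivalent to the converse, not to the original.
Here P = 'ABCD is a square' and Q = 'ABCD is a rectangle'.

If not (ABCD is a square), then not (ABCD is a rectangle).


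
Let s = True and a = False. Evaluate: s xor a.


Exclusive or is true when exactly one operand is true.
Substitute: s=True, a=False.
True xor False evaluates to True.

True


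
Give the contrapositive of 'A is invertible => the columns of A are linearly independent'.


The contrapositive of (P → Q) is (¬Q → ¬P); it is logically equivalent to the original.
Here P = 'A is invertible' and Q = 'the columns of A are linearly independent'.

If not (the columns of A are linearly independent), then not (A is invertible).


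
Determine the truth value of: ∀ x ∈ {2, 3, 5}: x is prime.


Evaluate the predicate on each element: 2:T, 3:T, 5:T.
Every element satisfies the predicate.

T


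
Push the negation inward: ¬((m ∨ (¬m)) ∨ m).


De Morgan: the negation of a disjunction is the conjunction of the negations.
Distribute ¬ across ∨, flipping it to ∧, and negate each literal.

((¬m) ∧ m) ∧ (¬m)
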